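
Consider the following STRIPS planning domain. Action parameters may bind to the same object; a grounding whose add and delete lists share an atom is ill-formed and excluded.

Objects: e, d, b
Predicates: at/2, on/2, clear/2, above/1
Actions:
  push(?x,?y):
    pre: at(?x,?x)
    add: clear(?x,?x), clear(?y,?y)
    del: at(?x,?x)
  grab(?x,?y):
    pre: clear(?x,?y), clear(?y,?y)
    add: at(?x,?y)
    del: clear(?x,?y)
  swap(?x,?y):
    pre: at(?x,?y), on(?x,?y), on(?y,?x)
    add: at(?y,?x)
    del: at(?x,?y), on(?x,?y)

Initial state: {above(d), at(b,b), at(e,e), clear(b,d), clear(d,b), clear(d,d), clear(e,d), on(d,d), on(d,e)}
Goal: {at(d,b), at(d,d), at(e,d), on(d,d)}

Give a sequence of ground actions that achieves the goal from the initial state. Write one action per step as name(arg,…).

push(e,b); grab(e,d); grab(d,d); grab(d,b)

1. push(e,b)  →  {above(d), at(b,b), clear(b,b), clear(b,d), clear(d,b), clear(d,d), clear(e,d), clear(e,e), on(d,d), on(d,e)}
2. grab(e,d)  →  {above(d), at(b,b), at(e,d), clear(b,b), clear(b,d), clear(d,b), clear(d,d), clear(e,e), on(d,d), on(d,e)}
3. grab(d,d)  →  {above(d), at(b,b), at(d,d), at(e,d), clear(b,b), clear(b,d), clear(d,b), clear(e,e), on(d,d), on(d,e)}
4. grab(d,b)  →  {above(d), at(b,b), at(d,b), at(d,d), at(e,d), clear(b,b), clear(b,d), clear(e,e), on(d,d), on(d,e)}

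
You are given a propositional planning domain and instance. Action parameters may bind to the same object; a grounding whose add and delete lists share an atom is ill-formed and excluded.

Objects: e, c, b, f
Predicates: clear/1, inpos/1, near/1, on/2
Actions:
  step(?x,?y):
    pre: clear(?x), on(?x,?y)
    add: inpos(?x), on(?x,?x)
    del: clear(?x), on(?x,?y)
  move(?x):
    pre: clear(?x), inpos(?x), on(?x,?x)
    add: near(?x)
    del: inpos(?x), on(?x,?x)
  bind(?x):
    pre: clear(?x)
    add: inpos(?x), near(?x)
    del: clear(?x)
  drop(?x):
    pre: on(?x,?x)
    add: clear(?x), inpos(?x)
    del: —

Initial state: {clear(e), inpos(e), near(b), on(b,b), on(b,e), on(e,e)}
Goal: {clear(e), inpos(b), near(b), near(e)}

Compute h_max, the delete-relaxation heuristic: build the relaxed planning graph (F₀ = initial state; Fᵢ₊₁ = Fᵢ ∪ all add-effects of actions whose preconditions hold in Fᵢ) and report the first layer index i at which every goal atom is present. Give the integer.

1

F0 = init (6 atoms)
F1 = F0 ∪ {clear(b), inpos(b), near(e)}  (9 atoms)
goal ⊆ F1  ⇒  h_max = 1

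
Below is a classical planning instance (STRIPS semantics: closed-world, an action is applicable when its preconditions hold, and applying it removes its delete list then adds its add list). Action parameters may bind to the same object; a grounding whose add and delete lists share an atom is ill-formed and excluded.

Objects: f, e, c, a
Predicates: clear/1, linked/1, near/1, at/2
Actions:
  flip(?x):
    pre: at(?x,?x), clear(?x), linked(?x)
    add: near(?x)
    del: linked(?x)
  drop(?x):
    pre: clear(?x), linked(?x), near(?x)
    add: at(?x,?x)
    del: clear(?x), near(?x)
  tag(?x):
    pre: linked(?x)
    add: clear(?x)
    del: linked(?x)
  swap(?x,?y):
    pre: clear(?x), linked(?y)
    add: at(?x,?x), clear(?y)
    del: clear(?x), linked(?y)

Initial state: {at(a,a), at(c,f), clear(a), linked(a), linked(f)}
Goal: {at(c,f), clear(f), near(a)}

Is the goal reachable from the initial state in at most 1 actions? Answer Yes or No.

1. flip(a)  →  {at(a,a), at(c,f), clear(a), linked(f), near(a)}
2. tag(f)  →  {at(a,a), at(c,f), clear(a), clear(f), near(a)}
optimal plan length = 2; 2 > 1

No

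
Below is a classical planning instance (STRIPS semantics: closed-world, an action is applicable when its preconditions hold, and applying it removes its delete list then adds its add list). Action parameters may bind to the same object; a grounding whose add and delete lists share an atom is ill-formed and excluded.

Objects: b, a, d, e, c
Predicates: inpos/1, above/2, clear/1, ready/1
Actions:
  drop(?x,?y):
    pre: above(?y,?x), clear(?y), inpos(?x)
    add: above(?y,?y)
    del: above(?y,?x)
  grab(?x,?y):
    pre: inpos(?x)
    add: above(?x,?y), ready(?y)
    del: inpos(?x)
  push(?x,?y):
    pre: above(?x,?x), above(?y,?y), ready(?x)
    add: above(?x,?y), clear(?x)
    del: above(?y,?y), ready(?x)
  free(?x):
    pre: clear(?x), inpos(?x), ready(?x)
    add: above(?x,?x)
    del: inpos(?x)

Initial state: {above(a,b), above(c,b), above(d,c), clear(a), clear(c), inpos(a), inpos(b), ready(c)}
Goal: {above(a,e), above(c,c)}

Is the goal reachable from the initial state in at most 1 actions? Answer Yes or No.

No

1. drop(b,c)  →  {above(a,b), above(c,c), above(d,c), clear(a), clear(c), inpos(a), inpos(b), ready(c)}
2. grab(a,e)  →  {above(a,b), above(a,e), above(c,c), above(d,c), clear(a), clear(c), inpos(b), ready(c), ready(e)}
optimal plan length = 2; 2 > 1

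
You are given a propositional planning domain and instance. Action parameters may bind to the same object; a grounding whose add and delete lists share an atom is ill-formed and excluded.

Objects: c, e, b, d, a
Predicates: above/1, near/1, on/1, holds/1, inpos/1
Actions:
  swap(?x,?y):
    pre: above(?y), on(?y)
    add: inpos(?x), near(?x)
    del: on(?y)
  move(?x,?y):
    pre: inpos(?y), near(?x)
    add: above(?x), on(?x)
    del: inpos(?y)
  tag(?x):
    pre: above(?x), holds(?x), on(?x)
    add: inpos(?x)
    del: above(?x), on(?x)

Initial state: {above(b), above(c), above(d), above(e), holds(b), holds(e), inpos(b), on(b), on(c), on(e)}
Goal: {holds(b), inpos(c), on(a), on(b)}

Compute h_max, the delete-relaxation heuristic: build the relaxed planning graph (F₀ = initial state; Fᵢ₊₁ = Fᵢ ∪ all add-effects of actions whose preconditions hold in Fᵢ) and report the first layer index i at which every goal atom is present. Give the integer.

F0 = init (10 atoms)
F1 = F0 ∪ {inpos(a), inpos(c), inpos(d), inpos(e), near(a), near(b), near(c), near(d), near(e)}  (19 atoms)
F2 = F1 ∪ {above(a), on(a), on(d)}  (22 atoms)
goal ⊆ F2  ⇒  h_max = 2

2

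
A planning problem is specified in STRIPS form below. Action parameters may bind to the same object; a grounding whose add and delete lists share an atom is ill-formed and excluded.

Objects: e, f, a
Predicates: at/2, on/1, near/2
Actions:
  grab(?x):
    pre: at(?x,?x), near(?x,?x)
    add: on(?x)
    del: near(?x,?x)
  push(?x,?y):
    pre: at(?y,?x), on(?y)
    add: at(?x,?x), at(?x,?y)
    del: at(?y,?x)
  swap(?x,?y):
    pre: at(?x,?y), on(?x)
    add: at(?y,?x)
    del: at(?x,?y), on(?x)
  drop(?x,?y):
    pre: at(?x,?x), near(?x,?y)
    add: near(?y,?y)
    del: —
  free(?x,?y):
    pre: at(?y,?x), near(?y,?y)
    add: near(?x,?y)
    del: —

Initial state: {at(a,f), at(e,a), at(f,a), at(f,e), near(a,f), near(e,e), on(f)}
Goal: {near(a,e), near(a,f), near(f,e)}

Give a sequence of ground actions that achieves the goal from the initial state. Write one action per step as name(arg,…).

1. push(e,f)  →  {at(a,f), at(e,a), at(e,e), at(e,f), at(f,a), near(a,f), near(e,e), on(f)}
2. free(f,e)  →  {at(a,f), at(e,a), at(e,e), at(e,f), at(f,a), near(a,f), near(e,e), near(f,e), on(f)}
3. free(a,e)  →  {at(a,f), at(e,a), at(e,e), at(e,f), at(f,a), near(a,e), near(a,f), near(e,e), near(f,e), on(f)}

push(e,f); free(f,e); free(a,e)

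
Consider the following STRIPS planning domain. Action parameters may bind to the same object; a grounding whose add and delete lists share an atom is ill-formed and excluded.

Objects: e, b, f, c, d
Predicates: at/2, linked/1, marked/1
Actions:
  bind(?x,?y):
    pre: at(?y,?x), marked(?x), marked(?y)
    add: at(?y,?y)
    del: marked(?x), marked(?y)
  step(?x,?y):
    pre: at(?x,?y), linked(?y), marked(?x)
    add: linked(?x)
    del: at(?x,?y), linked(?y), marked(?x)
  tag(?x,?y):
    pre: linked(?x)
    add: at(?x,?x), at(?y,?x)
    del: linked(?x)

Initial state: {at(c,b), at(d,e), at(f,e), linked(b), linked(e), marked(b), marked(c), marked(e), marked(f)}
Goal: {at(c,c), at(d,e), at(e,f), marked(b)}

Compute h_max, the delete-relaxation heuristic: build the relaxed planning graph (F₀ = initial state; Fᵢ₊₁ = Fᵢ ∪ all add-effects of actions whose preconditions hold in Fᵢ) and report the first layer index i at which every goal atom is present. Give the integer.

2

F0 = init (9 atoms)
F1 = F0 ∪ {at(b,b), at(b,e), at(c,c), at(c,e), at(d,b), at(e,b), at(e,e), at(f,b), at(f,f), linked(c), linked(f)}  (20 atoms)
F2 = F1 ∪ {at(b,c), at(b,f), at(c,f), at(d,c), at(d,f), at(e,c), at(e,f), at(f,c)}  (28 atoms)
goal ⊆ F2  ⇒  h_max = 2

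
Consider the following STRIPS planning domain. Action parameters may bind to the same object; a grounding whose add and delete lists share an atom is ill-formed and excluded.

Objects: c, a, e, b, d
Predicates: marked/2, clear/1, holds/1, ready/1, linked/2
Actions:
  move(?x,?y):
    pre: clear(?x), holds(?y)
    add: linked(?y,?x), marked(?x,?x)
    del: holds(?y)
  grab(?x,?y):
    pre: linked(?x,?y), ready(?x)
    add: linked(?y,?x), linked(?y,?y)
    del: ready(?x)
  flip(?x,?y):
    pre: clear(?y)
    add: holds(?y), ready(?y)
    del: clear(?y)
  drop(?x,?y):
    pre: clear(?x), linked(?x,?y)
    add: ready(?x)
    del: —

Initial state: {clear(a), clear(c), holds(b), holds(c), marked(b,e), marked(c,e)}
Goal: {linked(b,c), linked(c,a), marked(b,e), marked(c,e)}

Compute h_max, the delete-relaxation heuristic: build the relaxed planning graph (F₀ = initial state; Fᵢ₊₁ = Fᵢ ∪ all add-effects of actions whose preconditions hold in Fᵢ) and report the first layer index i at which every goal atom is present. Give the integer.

F0 = init (6 atoms)
F1 = F0 ∪ {holds(a), linked(b,a), linked(b,c), linked(c,a), linked(c,c), marked(a,a), marked(c,c), ready(a), ready(c)}  (15 atoms)
goal ⊆ F1  ⇒  h_max = 1

1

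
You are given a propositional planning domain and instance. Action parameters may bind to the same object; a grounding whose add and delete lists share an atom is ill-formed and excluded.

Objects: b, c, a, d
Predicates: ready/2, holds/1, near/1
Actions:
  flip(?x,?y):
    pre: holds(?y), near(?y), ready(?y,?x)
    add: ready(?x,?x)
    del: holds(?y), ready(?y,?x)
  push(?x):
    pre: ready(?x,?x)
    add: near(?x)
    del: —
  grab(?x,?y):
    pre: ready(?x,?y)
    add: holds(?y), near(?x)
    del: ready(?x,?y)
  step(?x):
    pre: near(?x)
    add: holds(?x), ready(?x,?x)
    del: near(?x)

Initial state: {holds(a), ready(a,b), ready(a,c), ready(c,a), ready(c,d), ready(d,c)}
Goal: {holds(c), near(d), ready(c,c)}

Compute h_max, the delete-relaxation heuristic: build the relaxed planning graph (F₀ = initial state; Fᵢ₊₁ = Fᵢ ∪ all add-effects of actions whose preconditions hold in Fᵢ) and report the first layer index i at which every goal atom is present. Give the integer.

F0 = init (6 atoms)
F1 = F0 ∪ {holds(b), holds(c), holds(d), near(a), near(c), near(d)}  (12 atoms)
F2 = F1 ∪ {ready(a,a), ready(b,b), ready(c,c), ready(d,d)}  (16 atoms)
goal ⊆ F2  ⇒  h_max = 2

2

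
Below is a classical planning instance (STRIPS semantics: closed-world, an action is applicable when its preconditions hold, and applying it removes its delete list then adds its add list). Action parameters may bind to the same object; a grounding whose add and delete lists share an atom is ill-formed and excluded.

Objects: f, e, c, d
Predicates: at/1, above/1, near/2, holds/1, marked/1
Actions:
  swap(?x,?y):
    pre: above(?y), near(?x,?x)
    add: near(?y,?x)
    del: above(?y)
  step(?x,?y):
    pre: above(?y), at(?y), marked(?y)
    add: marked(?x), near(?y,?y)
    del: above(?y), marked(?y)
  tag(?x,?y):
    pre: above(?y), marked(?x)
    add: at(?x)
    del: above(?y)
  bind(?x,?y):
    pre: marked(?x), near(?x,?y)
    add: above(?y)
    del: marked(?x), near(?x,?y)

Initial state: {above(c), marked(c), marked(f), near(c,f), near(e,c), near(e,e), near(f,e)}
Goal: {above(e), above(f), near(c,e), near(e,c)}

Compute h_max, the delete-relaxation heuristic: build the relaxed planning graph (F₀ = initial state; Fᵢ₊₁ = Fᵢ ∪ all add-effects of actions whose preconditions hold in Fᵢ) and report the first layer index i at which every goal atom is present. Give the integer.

F0 = init (7 atoms)
F1 = F0 ∪ {above(e), above(f), at(c), at(f), near(c,e)}  (12 atoms)
goal ⊆ F1  ⇒  h_max = 1

1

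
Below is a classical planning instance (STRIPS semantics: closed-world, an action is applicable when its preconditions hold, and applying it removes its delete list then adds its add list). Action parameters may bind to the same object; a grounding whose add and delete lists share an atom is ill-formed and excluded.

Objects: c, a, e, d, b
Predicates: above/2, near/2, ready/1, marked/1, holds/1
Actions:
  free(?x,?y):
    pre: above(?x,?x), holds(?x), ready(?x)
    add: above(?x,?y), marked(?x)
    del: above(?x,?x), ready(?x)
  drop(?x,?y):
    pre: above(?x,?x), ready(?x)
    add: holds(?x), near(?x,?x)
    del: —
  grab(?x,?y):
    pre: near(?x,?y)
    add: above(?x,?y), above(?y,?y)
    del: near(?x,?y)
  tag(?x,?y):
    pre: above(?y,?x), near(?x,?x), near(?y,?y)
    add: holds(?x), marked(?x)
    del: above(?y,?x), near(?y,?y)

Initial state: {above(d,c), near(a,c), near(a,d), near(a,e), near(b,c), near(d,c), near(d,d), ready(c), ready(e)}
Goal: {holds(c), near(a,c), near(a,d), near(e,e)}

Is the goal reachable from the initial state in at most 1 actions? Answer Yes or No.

1. grab(a,e)  →  {above(a,e), above(d,c), above(e,e), near(a,c), near(a,d), near(b,c), near(d,c), near(d,d), ready(c), ready(e)}
2. drop(e,c)  →  {above(a,e), above(d,c), above(e,e), holds(e), near(a,c), near(a,d), near(b,c), near(d,c), near(d,d), near(e,e), ready(c), ready(e)}
3. grab(d,c)  →  {above(a,e), above(c,c), above(d,c), above(e,e), holds(e), near(a,c), near(a,d), near(b,c), near(d,d), near(e,e), ready(c), ready(e)}
4. drop(c,c)  →  {above(a,e), above(c,c), above(d,c), above(e,e), holds(c), holds(e), near(a,c), near(a,d), near(b,c), near(c,c), near(d,d), near(e,e), ready(c), ready(e)}
optimal plan length = 4; 4 > 1

No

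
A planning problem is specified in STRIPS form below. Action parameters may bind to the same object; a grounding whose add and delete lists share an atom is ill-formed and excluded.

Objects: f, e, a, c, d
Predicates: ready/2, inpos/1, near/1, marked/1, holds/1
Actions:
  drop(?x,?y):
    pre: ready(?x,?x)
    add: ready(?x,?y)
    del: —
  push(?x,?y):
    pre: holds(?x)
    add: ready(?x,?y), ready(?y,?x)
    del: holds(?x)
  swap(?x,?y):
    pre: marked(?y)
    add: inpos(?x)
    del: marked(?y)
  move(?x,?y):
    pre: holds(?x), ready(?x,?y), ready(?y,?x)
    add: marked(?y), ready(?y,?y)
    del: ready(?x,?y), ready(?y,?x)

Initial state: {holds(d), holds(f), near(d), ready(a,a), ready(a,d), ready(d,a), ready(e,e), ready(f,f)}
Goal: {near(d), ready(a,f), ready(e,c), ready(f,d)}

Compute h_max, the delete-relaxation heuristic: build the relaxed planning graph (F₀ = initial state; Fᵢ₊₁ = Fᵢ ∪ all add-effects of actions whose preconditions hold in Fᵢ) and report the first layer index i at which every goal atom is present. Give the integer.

F0 = init (8 atoms)
F1 = F0 ∪ {marked(a), ready(a,c), ready(a,e), ready(a,f), ready(c,d), ready(c,f), ready(d,c), ready(d,d), ready(d,e), ready(d,f), ready(e,a), ready(e,c), ready(e,d), ready(e,f), ready(f,a), ready(f,c), ready(f,d), ready(f,e)}  (26 atoms)
goal ⊆ F1  ⇒  h_max = 1

1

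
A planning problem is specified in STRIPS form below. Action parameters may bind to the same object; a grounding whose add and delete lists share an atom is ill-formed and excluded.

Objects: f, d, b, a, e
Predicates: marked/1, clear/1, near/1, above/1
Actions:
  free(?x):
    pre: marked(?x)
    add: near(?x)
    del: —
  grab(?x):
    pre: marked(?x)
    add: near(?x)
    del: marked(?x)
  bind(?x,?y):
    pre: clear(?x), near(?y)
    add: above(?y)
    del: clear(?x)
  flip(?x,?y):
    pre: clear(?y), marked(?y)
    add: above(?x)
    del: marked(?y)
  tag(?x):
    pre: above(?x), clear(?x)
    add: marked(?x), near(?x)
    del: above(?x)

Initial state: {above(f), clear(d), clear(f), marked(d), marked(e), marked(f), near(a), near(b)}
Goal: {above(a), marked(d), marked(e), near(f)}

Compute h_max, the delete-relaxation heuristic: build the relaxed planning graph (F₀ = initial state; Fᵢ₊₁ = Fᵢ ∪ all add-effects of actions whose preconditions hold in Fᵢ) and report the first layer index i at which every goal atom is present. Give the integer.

F0 = init (8 atoms)
F1 = F0 ∪ {above(a), above(b), above(d), above(e), near(d), near(e), near(f)}  (15 atoms)
goal ⊆ F1  ⇒  h_max = 1

1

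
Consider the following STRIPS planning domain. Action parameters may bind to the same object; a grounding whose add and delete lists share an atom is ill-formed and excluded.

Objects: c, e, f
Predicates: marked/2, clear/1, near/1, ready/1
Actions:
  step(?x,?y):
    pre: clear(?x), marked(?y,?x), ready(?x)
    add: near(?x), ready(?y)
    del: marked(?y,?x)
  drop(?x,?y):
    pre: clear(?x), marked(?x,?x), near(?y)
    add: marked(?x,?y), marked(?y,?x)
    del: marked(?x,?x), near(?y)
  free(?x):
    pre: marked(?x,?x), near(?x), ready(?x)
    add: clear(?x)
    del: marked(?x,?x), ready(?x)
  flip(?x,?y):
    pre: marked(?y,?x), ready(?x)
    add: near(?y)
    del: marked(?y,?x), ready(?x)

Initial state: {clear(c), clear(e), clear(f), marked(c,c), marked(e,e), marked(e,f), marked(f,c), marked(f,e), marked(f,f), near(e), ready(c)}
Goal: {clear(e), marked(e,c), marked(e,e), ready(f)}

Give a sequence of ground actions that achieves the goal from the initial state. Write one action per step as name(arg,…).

step(c,f); drop(c,e)

1. step(c,f)  →  {clear(c), clear(e), clear(f), marked(c,c), marked(e,e), marked(e,f), marked(f,e), marked(f,f), near(c), near(e), ready(c), ready(f)}
2. drop(c,e)  →  {clear(c), clear(e), clear(f), marked(c,e), marked(e,c), marked(e,e), marked(e,f), marked(f,e), marked(f,f), near(c), ready(c), ready(f)}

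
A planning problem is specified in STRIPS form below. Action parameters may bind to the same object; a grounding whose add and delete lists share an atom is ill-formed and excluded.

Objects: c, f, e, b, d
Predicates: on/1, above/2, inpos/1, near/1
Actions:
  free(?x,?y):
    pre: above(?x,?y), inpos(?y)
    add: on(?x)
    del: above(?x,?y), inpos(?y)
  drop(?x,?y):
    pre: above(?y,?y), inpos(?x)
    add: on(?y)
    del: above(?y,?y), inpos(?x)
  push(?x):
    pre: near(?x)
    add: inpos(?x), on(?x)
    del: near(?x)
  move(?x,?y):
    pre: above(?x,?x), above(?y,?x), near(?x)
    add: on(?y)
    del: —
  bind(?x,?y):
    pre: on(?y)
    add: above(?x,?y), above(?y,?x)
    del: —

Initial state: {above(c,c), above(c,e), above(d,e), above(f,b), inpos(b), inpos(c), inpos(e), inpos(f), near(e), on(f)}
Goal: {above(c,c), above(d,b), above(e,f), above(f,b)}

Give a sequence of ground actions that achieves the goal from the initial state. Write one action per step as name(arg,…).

1. free(d,e)  →  {above(c,c), above(c,e), above(f,b), inpos(b), inpos(c), inpos(f), near(e), on(d), on(f)}
2. bind(e,f)  →  {above(c,c), above(c,e), above(e,f), above(f,b), above(f,e), inpos(b), inpos(c), inpos(f), near(e), on(d), on(f)}
3. bind(b,d)  →  {above(b,d), above(c,c), above(c,e), above(d,b), above(e,f), above(f,b), above(f,e), inpos(b), inpos(c), inpos(f), near(e), on(d), on(f)}

free(d,e); bind(e,f); bind(b,d)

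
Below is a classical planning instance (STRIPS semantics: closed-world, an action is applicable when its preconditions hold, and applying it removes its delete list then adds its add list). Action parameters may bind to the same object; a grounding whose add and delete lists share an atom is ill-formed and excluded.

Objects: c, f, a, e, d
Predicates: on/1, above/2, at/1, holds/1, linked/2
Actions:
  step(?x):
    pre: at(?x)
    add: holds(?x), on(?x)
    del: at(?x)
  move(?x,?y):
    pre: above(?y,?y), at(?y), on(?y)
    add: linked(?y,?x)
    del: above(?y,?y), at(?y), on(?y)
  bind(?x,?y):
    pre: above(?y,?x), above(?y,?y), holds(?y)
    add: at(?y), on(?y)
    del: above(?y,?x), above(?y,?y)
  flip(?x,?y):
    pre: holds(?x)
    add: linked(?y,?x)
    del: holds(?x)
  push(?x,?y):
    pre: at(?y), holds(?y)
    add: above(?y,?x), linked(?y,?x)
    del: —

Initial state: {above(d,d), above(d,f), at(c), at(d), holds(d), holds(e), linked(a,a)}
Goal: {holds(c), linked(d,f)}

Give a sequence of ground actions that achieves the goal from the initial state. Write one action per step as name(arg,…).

step(c); push(f,d)

1. step(c)  →  {above(d,d), above(d,f), at(d), holds(c), holds(d), holds(e), linked(a,a), on(c)}
2. push(f,d)  →  {above(d,d), above(d,f), at(d), holds(c), holds(d), holds(e), linked(a,a), linked(d,f), on(c)}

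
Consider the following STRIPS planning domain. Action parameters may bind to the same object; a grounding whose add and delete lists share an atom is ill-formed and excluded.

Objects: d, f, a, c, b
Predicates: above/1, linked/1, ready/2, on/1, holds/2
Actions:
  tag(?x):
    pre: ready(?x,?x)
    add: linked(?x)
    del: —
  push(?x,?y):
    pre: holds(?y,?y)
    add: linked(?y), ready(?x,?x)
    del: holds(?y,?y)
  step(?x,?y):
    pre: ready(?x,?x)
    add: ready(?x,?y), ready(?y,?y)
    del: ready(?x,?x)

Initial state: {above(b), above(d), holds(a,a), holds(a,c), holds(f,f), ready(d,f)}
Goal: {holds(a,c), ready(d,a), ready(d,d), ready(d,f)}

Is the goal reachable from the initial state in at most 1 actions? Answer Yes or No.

No

1. push(d,f)  →  {above(b), above(d), holds(a,a), holds(a,c), linked(f), ready(d,d), ready(d,f)}
2. step(d,a)  →  {above(b), above(d), holds(a,a), holds(a,c), linked(f), ready(a,a), ready(d,a), ready(d,f)}
3. push(d,a)  →  {above(b), above(d), holds(a,c), linked(a), linked(f), ready(a,a), ready(d,a), ready(d,d), ready(d,f)}
optimal plan length = 3; 3 > 1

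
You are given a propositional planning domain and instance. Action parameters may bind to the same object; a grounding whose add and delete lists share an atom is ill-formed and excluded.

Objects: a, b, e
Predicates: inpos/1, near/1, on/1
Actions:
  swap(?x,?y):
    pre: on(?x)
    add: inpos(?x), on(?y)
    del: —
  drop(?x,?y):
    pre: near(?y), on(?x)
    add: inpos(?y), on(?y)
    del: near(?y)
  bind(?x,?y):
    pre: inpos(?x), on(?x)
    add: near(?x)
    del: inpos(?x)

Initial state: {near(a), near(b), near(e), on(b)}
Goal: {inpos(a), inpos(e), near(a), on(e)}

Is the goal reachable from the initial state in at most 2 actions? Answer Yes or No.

No

1. swap(b,a)  →  {inpos(b), near(a), near(b), near(e), on(a), on(b)}
2. swap(a,a)  →  {inpos(a), inpos(b), near(a), near(b), near(e), on(a), on(b)}
3. drop(a,e)  →  {inpos(a), inpos(b), inpos(e), near(a), near(b), on(a), on(b), on(e)}
optimal plan length = 3; 3 > 2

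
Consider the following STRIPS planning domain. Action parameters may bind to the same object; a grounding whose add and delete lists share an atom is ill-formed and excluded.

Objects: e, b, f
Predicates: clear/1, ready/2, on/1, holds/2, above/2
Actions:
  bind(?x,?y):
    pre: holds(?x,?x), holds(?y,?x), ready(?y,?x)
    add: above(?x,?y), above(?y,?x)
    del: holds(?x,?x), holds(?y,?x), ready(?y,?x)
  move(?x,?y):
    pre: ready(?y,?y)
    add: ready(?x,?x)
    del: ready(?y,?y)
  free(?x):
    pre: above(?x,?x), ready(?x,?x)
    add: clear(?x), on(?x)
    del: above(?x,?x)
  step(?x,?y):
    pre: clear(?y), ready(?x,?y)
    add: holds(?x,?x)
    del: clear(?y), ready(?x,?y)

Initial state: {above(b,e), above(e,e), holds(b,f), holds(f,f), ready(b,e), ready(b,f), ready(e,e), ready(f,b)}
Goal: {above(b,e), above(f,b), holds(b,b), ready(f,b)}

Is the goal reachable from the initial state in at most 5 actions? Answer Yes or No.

1. bind(f,b)  →  {above(b,e), above(b,f), above(e,e), above(f,b), ready(b,e), ready(e,e), ready(f,b)}
2. free(e)  →  {above(b,e), above(b,f), above(f,b), clear(e), on(e), ready(b,e), ready(e,e), ready(f,b)}
3. step(b,e)  →  {above(b,e), above(b,f), above(f,b), holds(b,b), on(e), ready(e,e), ready(f,b)}
optimal plan length = 3; 3 ≤ 5

Yes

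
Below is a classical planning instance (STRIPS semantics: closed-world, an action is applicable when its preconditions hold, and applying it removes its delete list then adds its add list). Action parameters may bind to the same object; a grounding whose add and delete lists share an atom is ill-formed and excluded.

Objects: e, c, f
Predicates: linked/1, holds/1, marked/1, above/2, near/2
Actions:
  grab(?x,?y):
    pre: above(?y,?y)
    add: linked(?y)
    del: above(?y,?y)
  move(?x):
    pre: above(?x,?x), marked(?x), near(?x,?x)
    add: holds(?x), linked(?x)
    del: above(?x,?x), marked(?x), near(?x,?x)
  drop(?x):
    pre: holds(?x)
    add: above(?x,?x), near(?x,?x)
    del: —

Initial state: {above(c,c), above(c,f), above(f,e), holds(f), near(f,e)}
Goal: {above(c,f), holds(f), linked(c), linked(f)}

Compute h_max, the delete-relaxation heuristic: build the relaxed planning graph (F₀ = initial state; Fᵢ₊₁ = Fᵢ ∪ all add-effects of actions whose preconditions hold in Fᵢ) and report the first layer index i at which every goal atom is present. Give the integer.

F0 = init (5 atoms)
F1 = F0 ∪ {above(f,f), linked(c), near(f,f)}  (8 atoms)
F2 = F1 ∪ {linked(f)}  (9 atoms)
goal ⊆ F2  ⇒  h_max = 2

2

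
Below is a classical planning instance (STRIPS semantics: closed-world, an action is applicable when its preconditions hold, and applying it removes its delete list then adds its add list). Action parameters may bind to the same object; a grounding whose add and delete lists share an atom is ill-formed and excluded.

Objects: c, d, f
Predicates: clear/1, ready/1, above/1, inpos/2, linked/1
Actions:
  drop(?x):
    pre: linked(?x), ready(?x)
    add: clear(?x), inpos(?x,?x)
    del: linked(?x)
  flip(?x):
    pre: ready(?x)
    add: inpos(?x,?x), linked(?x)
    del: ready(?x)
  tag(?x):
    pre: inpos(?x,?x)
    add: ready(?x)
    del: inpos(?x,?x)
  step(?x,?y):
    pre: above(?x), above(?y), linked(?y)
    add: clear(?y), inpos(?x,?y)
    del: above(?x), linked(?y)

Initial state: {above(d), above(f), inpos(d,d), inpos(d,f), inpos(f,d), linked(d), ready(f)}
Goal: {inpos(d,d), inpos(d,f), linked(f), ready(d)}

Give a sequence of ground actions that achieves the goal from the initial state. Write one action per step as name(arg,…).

1. flip(f)  →  {above(d), above(f), inpos(d,d), inpos(d,f), inpos(f,d), inpos(f,f), linked(d), linked(f)}
2. tag(d)  →  {above(d), above(f), inpos(d,f), inpos(f,d), inpos(f,f), linked(d), linked(f), ready(d)}
3. drop(d)  →  {above(d), above(f), clear(d), inpos(d,d), inpos(d,f), inpos(f,d), inpos(f,f), linked(f), ready(d)}

flip(f); tag(d); drop(d)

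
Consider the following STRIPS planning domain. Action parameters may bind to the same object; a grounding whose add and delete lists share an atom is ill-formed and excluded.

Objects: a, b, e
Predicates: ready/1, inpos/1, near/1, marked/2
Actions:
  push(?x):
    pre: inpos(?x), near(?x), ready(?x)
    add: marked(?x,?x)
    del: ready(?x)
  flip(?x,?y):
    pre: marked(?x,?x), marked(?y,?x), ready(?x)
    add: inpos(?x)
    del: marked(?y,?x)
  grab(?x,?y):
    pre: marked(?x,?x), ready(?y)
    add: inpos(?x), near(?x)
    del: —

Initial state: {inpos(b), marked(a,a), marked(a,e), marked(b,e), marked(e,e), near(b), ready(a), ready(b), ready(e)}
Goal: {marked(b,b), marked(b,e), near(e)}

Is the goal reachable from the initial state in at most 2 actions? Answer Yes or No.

1. push(b)  →  {inpos(b), marked(a,a), marked(a,e), marked(b,b), marked(b,e), marked(e,e), near(b), ready(a), ready(e)}
2. grab(e,a)  →  {inpos(b), inpos(e), marked(a,a), marked(a,e), marked(b,b), marked(b,e), marked(e,e), near(b), near(e), ready(a), ready(e)}
optimal plan length = 2; 2 ≤ 2

Yes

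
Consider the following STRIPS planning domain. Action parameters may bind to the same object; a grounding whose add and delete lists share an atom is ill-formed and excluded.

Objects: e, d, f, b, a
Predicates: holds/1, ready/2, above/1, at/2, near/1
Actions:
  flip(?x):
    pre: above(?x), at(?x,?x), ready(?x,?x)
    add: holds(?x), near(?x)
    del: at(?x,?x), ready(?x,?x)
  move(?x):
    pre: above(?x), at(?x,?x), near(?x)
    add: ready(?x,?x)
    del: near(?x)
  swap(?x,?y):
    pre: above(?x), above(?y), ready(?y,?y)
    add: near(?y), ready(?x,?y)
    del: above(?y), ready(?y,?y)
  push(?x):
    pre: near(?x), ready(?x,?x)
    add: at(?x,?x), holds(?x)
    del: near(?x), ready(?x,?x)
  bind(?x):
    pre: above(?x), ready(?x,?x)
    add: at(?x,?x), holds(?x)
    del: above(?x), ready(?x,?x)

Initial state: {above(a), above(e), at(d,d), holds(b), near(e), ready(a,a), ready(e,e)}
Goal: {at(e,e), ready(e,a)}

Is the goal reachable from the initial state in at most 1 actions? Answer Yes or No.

No

1. swap(e,a)  →  {above(e), at(d,d), holds(b), near(a), near(e), ready(e,a), ready(e,e)}
2. push(e)  →  {above(e), at(d,d), at(e,e), holds(b), holds(e), near(a), ready(e,a)}
optimal plan length = 2; 2 > 1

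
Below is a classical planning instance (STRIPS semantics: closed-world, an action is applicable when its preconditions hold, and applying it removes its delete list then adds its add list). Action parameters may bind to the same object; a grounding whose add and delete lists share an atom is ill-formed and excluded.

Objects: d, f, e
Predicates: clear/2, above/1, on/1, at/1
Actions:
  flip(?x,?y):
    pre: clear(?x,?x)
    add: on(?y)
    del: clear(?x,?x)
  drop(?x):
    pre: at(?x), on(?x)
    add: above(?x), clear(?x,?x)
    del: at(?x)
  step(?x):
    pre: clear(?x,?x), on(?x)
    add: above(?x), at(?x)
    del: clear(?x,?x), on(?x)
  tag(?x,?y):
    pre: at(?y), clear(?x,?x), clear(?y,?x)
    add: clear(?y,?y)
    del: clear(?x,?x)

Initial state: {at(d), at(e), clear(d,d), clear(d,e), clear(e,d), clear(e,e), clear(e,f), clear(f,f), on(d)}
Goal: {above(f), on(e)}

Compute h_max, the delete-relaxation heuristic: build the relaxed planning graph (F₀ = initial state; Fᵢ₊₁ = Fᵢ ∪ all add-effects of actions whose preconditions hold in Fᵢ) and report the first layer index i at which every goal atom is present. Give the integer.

2

F0 = init (9 atoms)
F1 = F0 ∪ {above(d), on(e), on(f)}  (12 atoms)
F2 = F1 ∪ {above(e), above(f), at(f)}  (15 atoms)
goal ⊆ F2  ⇒  h_max = 2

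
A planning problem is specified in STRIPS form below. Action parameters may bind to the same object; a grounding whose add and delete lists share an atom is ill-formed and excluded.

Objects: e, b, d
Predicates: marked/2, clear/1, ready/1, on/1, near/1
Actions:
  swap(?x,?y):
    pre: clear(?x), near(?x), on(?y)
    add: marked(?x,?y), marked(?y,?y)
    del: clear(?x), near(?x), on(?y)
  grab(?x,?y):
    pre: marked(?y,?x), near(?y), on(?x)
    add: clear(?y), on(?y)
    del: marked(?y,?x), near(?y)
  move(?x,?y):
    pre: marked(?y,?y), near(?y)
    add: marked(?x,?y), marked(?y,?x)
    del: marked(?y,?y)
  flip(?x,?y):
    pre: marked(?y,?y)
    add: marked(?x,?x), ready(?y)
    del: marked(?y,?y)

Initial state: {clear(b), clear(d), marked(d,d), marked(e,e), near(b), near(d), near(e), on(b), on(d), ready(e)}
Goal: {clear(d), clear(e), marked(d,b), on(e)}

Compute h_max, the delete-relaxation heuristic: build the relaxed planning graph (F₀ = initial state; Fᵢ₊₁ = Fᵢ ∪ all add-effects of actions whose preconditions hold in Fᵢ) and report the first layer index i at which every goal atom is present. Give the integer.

2

F0 = init (10 atoms)
F1 = F0 ∪ {marked(b,b), marked(b,d), marked(b,e), marked(d,b), marked(d,e), marked(e,b), marked(e,d), ready(d)}  (18 atoms)
F2 = F1 ∪ {clear(e), on(e), ready(b)}  (21 atoms)
goal ⊆ F2  ⇒  h_max = 2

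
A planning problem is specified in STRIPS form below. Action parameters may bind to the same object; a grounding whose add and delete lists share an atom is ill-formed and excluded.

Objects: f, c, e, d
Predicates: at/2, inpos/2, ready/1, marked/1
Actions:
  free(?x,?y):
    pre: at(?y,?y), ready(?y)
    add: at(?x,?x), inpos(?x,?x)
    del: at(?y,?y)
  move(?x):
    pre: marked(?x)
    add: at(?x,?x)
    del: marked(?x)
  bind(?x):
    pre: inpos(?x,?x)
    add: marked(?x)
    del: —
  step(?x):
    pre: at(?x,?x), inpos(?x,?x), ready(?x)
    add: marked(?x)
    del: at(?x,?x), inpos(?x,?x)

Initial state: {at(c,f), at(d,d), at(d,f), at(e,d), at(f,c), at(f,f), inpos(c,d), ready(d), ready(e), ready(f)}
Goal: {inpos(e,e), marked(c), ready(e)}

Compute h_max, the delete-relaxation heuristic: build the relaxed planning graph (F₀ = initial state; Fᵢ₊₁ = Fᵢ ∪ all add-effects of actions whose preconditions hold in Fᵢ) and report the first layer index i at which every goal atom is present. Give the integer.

F0 = init (10 atoms)
F1 = F0 ∪ {at(c,c), at(e,e), inpos(c,c), inpos(d,d), inpos(e,e), inpos(f,f)}  (16 atoms)
F2 = F1 ∪ {marked(c), marked(d), marked(e), marked(f)}  (20 atoms)
goal ⊆ F2  ⇒  h_max = 2

2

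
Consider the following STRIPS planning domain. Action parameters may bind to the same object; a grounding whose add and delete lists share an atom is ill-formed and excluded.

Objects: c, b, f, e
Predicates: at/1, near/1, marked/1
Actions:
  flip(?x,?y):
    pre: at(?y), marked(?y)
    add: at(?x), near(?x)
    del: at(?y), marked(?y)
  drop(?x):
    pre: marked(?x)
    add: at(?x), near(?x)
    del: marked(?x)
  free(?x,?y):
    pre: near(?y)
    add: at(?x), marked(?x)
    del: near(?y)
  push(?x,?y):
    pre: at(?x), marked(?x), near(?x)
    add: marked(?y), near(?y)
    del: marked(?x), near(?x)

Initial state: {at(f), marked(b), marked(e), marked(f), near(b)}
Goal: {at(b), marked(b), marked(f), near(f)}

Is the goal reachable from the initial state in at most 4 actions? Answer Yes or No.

1. flip(e,f)  →  {at(e), marked(b), marked(e), near(b), near(e)}
2. free(b,b)  →  {at(b), at(e), marked(b), marked(e), near(e)}
3. push(e,f)  →  {at(b), at(e), marked(b), marked(f), near(f)}
optimal plan length = 3; 3 ≤ 4

Yes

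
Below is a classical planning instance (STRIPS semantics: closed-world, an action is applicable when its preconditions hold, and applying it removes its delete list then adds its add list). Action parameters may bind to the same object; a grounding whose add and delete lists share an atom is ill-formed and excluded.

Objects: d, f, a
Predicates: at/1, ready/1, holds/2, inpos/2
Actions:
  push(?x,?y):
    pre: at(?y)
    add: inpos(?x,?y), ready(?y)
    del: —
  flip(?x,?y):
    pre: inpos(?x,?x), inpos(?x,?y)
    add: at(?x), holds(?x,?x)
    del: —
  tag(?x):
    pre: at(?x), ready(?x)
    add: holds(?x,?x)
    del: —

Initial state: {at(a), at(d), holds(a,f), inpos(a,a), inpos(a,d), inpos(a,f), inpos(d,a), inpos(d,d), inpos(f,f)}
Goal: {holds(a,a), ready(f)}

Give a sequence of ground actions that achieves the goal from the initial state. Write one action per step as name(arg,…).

1. flip(f,f)  →  {at(a), at(d), at(f), holds(a,f), holds(f,f), inpos(a,a), inpos(a,d), inpos(a,f), inpos(d,a), inpos(d,d), inpos(f,f)}
2. push(d,f)  →  {at(a), at(d), at(f), holds(a,f), holds(f,f), inpos(a,a), inpos(a,d), inpos(a,f), inpos(d,a), inpos(d,d), inpos(d,f), inpos(f,f), ready(f)}
3. flip(a,d)  →  {at(a), at(d), at(f), holds(a,a), holds(a,f), holds(f,f), inpos(a,a), inpos(a,d), inpos(a,f), inpos(d,a), inpos(d,d), inpos(d,f), inpos(f,f), ready(f)}

flip(f,f); push(d,f); flip(a,d)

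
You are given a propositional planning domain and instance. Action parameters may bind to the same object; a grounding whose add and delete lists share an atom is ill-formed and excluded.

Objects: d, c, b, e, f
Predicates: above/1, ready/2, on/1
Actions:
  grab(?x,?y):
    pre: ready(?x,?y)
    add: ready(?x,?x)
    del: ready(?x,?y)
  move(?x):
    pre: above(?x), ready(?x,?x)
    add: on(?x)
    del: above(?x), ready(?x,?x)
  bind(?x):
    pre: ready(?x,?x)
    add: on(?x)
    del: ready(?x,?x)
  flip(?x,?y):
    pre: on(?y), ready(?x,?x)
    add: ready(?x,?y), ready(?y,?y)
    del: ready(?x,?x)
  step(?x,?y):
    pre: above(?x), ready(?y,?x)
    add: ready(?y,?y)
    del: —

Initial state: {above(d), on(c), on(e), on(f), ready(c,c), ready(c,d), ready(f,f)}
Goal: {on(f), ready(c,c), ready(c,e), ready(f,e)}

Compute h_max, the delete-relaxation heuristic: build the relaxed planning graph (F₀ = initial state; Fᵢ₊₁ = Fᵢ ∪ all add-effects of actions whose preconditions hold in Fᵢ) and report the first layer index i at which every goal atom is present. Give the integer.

1

F0 = init (7 atoms)
F1 = F0 ∪ {ready(c,e), ready(c,f), ready(e,e), ready(f,c), ready(f,e)}  (12 atoms)
goal ⊆ F1  ⇒  h_max = 1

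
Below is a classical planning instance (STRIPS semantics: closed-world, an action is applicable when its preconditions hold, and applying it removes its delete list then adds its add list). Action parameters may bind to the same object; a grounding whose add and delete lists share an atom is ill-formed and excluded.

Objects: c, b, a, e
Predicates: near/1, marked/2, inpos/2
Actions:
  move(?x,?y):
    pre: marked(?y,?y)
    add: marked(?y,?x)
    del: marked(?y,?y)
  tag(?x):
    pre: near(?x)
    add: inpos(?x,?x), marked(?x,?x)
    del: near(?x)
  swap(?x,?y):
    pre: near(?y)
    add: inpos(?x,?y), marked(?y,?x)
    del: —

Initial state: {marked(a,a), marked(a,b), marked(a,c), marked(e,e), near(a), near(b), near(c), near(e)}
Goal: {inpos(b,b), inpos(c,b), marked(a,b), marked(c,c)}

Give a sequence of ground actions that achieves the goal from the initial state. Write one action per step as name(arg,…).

tag(c); swap(c,b); tag(b)

1. tag(c)  →  {inpos(c,c), marked(a,a), marked(a,b), marked(a,c), marked(c,c), marked(e,e), near(a), near(b), near(e)}
2. swap(c,b)  →  {inpos(c,b), inpos(c,c), marked(a,a), marked(a,b), marked(a,c), marked(b,c), marked(c,c), marked(e,e), near(a), near(b), near(e)}
3. tag(b)  →  {inpos(b,b), inpos(c,b), inpos(c,c), marked(a,a), marked(a,b), marked(a,c), marked(b,b), marked(b,c), marked(c,c), marked(e,e), near(a), near(e)}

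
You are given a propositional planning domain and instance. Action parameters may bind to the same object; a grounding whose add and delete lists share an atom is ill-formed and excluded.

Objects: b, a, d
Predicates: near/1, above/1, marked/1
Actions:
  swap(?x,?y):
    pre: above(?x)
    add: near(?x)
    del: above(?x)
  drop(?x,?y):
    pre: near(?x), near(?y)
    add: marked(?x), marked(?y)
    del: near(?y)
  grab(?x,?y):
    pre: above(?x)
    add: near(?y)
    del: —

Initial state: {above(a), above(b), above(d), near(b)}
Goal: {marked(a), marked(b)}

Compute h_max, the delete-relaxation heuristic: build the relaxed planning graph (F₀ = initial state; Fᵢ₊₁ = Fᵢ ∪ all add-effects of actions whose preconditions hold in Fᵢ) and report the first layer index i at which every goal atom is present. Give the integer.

2

F0 = init (4 atoms)
F1 = F0 ∪ {marked(b), near(a), near(d)}  (7 atoms)
F2 = F1 ∪ {marked(a), marked(d)}  (9 atoms)
goal ⊆ F2  ⇒  h_max = 2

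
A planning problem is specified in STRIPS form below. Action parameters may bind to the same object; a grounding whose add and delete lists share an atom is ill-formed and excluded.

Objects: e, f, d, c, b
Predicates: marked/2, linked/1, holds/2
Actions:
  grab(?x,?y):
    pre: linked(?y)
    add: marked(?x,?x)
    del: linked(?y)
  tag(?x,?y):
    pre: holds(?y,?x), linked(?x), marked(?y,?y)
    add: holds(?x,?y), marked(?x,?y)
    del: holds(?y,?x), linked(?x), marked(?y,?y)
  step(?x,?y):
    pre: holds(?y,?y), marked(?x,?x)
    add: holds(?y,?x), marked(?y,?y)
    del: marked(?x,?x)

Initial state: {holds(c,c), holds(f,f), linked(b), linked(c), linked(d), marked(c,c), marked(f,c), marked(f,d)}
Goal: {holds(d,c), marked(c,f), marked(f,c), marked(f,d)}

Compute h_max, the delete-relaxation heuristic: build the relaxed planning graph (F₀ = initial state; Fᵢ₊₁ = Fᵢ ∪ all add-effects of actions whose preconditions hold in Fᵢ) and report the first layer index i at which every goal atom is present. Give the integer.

F0 = init (8 atoms)
F1 = F0 ∪ {holds(f,c), marked(b,b), marked(d,d), marked(e,e), marked(f,f)}  (13 atoms)
F2 = F1 ∪ {holds(c,b), holds(c,d), holds(c,e), holds(c,f), holds(f,b), holds(f,d), holds(f,e), marked(c,f)}  (21 atoms)
F3 = F2 ∪ {holds(b,c), holds(b,f), holds(d,c), holds(d,f), marked(b,c), marked(b,f), marked(d,c), marked(d,f)}  (29 atoms)
goal ⊆ F3  ⇒  h_max = 3

3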